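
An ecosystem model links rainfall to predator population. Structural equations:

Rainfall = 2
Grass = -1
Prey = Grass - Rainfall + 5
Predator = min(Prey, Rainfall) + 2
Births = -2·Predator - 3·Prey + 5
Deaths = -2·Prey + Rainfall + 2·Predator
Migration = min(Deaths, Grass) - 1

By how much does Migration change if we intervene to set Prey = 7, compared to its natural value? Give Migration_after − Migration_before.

-3

The intervention breaks the incoming arrows to Prey: Prey = Grass - Rainfall + 5 no longer applies, and Prey = 7.
Predator = min(Prey, Rainfall) + 2  [with Prey=7, Rainfall=2]  = 4
Deaths = -2·Prey + Rainfall + 2·Predator  [with Prey=7, Rainfall=2, Predator=4]  = -4
Migration = min(Deaths, Grass) - 1  [with Deaths=-4, Grass=-1]  = -5
Without intervention: Prey = Grass - Rainfall + 5  [with Grass=-1, Rainfall=2]  = 2; Predator = min(Prey, Rainfall) + 2  [with Prey=2, Rainfall=2]  = 4; Deaths = -2·Prey + Rainfall + 2·Predator  [with Prey=2, Rainfall=2, Predator=4]  = 6; Migration = min(Deaths, Grass) - 1  [with Deaths=6, Grass=-1]  = -2.
Change = -5 − (-2) = -3.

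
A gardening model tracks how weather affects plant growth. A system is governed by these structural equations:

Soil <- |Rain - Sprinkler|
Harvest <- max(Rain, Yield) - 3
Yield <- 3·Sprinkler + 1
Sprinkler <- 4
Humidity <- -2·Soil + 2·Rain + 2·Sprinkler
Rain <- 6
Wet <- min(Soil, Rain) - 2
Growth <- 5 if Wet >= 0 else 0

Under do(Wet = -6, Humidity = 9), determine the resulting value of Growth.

Setting Wet = -6, Humidity = 9 by intervention discards those variables' equations.
Growth = 5 if Wet >= 0 else 0  [with Wet=-6]  = 0

0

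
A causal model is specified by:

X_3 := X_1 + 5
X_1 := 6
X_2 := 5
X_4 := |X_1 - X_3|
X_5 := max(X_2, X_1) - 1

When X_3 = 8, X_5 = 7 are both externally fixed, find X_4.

The joint intervention fixes X_3 = 8, X_5 = 7, removing each variable's own equation.
X_4 = |X_1 - X_3|  [with X_1=6, X_3=8]  = 2

2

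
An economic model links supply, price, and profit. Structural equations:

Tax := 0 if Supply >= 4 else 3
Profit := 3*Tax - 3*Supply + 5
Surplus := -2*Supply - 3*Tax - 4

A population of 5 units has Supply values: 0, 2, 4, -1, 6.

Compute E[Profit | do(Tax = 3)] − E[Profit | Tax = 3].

Every unit gets Tax=3 under the intervention. Profit values become 14, 8, 2, 17, -4; E[Profit|do(Tax=3)] = 7.4.
Observing Tax=3 restricts to units where Tax's equation naturally yields 3: Supply ∈ {0, 2, -1}. In that subpopulation Profit = 14, 8, 17, mean 13.
Difference = 7.4 − 13 = -5.6.

-5.6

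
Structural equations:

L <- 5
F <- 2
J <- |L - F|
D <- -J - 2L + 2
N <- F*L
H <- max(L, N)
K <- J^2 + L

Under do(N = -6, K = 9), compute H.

Under do(N = -6, K = 9), each intervened variable's structural equation is replaced by its fixed value.
H = max(L, N)  [with L=5, N=-6]  = 5

5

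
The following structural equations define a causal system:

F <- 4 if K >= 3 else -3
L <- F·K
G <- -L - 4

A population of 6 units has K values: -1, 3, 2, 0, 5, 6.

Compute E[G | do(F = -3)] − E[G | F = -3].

do(F=-3) breaks F's dependence on K. With F=-3 fixed, G across the units is -7, 5, 2, -4, 11, 14, mean 3.5.
E[G|F=-3] averages over only the 3 units with F=-3 (K = -1, 2, 0): G = -7, 2, -4, mean -3.
Difference = 3.5 − (-3) = 6.5.

6.5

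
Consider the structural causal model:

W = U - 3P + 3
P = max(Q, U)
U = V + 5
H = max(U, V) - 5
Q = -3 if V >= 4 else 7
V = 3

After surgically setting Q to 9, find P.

Intervening sets Q = 9 and removes its equation (Q = -3 if V >= 4 else 7).
U = V + 5  [with V=3]  = 8
P = max(Q, U)  [with Q=9, U=8]  = 9

9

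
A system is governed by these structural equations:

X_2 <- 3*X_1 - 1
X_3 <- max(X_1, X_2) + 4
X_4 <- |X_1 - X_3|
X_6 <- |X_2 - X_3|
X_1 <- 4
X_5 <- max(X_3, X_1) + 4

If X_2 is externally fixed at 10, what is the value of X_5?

18

do(X_2=10) replaces the equation X_2 <- 3*X_1 - 1 with the constant X_2 = 10.
X_3 = max(X_1, X_2) + 4  [with X_1=4, X_2=10]  = 14
X_5 = max(X_3, X_1) + 4  [with X_3=14, X_1=4]  = 18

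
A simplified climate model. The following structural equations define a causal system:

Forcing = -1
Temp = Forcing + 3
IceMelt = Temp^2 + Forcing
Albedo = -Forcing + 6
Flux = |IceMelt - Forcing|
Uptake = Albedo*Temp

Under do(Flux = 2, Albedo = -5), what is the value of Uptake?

Setting Flux = 2, Albedo = -5 by intervention discards those variables' equations.
Temp = Forcing + 3  [with Forcing=-1]  = 2
Uptake = Albedo*Temp  [with Albedo=-5, Temp=2]  = -10

-10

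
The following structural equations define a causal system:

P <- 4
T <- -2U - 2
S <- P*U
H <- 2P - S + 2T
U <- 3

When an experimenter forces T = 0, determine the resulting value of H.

-4

do(T=0) replaces the equation T <- -2U - 2 with the constant T = 0.
S = P*U  [with P=4, U=3]  = 12
H = 2P - S + 2T  [with P=4, S=12, T=0]  = -4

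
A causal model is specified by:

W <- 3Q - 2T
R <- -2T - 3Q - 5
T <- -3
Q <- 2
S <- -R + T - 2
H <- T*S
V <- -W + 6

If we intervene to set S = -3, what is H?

The intervention breaks the incoming arrows to S: S <- -R + T - 2 no longer applies, and S = -3.
H = T*S  [with T=-3, S=-3]  = 9

9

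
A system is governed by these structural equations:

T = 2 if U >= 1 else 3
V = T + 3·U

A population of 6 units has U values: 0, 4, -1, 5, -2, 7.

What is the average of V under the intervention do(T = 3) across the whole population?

Under do(T=3), T's equation is replaced by T=3 for every unit. Per-unit V: 3, 15, 0, 18, -3, 24. Mean = 9.5.

9.5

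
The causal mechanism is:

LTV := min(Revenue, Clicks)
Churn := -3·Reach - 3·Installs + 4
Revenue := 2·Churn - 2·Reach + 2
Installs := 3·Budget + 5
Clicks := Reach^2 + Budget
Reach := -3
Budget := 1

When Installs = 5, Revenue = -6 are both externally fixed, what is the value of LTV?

-6

Setting Installs = 5, Revenue = -6 by intervention discards those variables' equations.
Clicks = Reach^2 + Budget  [with Reach=-3, Budget=1]  = 10
LTV = min(Revenue, Clicks)  [with Revenue=-6, Clicks=10]  = -6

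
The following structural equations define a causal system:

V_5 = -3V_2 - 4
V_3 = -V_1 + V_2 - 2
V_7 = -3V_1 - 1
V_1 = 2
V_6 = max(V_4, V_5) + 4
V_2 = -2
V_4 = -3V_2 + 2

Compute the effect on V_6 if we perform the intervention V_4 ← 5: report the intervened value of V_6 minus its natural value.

Under do(V_4=5), the mechanism V_4 = -3V_2 + 2 is discarded; V_4 is fixed at 5.
V_5 = -3V_2 - 4  [with V_2=-2]  = 2
V_6 = max(V_4, V_5) + 4  [with V_4=5, V_5=2]  = 9
Without intervention: V_4 = -3V_2 + 2  [with V_2=-2]  = 8; V_5 = -3V_2 - 4  [with V_2=-2]  = 2; V_6 = max(V_4, V_5) + 4  [with V_4=8, V_5=2]  = 12.
Change = 9 − 12 = -3.

-3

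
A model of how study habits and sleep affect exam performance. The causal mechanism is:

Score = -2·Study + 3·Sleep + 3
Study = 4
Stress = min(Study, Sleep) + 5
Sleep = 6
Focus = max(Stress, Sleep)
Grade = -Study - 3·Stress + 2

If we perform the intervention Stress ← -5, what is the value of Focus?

The intervention breaks the incoming arrows to Stress: Stress = min(Study, Sleep) + 5 no longer applies, and Stress = -5.
Focus = max(Stress, Sleep)  [with Stress=-5, Sleep=6]  = 6

6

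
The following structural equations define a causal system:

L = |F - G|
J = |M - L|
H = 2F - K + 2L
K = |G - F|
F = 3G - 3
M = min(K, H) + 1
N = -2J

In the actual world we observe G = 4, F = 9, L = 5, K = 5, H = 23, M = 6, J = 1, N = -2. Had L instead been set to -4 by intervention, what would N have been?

-20

The intervention breaks the incoming arrows to L: L = |F - G| no longer applies, and L = -4.
F = 3G - 3  [with G=4]  = 9
K = |G - F|  [with G=4, F=9]  = 5
H = 2F - K + 2L  [with F=9, K=5, L=-4]  = 5
M = min(K, H) + 1  [with K=5, H=5]  = 6
J = |M - L|  [with M=6, L=-4]  = 10
N = -2J  [with J=10]  = -20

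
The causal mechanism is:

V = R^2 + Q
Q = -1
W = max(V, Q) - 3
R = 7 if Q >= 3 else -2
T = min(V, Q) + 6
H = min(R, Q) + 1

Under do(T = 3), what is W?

0

The intervention breaks the incoming arrows to T: T = min(V, Q) + 6 no longer applies, and T = 3.
Since W is not a descendant of the intervened variable, it is unaffected.
R = 7 if Q >= 3 else -2  [with Q=-1]  = -2
V = R^2 + Q  [with R=-2, Q=-1]  = 3
W = max(V, Q) - 3  [with V=3, Q=-1]  = 0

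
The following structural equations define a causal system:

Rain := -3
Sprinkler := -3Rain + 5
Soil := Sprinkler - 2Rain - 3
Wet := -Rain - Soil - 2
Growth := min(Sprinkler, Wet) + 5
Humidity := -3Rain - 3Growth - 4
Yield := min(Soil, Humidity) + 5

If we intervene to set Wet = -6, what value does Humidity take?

8

Under do(Wet=-6), the mechanism Wet := -Rain - Soil - 2 is discarded; Wet is fixed at -6.
Sprinkler = -3Rain + 5  [with Rain=-3]  = 14
Growth = min(Sprinkler, Wet) + 5  [with Sprinkler=14, Wet=-6]  = -1
Humidity = -3Rain - 3Growth - 4  [with Rain=-3, Growth=-1]  = 8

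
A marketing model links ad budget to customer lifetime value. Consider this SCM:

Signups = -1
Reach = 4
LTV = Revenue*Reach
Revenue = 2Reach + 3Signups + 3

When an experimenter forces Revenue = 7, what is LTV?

28

The intervention breaks the incoming arrows to Revenue: Revenue = 2Reach + 3Signups + 3 no longer applies, and Revenue = 7.
LTV = Revenue*Reach  [with Revenue=7, Reach=4]  = 28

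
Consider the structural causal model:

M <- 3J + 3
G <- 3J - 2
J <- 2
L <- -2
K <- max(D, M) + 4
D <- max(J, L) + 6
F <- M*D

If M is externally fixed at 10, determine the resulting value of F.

The intervention breaks the incoming arrows to M: M <- 3J + 3 no longer applies, and M = 10.
D = max(J, L) + 6  [with J=2, L=-2]  = 8
F = M*D  [with M=10, D=8]  = 80

80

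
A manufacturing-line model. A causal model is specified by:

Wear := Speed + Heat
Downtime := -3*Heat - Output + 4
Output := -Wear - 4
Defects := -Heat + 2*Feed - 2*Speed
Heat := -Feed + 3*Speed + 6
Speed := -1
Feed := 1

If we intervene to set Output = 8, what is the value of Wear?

1

do(Output=8) replaces the equation Output := -Wear - 4 with the constant Output = 8.
No directed path runs from Output to Wear, so Wear keeps its natural value.
Heat = -Feed + 3*Speed + 6  [with Feed=1, Speed=-1]  = 2
Wear = Speed + Heat  [with Speed=-1, Heat=2]  = 1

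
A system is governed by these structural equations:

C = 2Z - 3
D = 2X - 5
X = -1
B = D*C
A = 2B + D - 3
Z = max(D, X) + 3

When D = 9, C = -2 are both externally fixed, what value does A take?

-30

The joint intervention fixes D = 9, C = -2, removing each variable's own equation.
B = D*C  [with D=9, C=-2]  = -18
A = 2B + D - 3  [with B=-18, D=9]  = -30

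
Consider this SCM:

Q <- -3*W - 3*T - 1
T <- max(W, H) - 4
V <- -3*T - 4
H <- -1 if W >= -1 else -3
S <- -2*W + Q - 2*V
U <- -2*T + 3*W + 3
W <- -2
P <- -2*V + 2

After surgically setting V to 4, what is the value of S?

19

Under do(V=4), the mechanism V <- -3*T - 4 is discarded; V is fixed at 4.
H = -1 if W >= -1 else -3  [with W=-2]  = -3
T = max(W, H) - 4  [with W=-2, H=-3]  = -6
Q = -3*W - 3*T - 1  [with W=-2, T=-6]  = 23
S = -2*W + Q - 2*V  [with W=-2, Q=23, V=4]  = 19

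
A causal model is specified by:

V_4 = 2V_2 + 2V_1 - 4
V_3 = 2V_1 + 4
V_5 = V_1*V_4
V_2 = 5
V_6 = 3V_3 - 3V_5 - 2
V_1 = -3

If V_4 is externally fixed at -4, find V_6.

-44

Under do(V_4=-4), the mechanism V_4 = 2V_2 + 2V_1 - 4 is discarded; V_4 is fixed at -4.
V_3 = 2V_1 + 4  [with V_1=-3]  = -2
V_5 = V_1*V_4  [with V_1=-3, V_4=-4]  = 12
V_6 = 3V_3 - 3V_5 - 2  [with V_3=-2, V_5=12]  = -44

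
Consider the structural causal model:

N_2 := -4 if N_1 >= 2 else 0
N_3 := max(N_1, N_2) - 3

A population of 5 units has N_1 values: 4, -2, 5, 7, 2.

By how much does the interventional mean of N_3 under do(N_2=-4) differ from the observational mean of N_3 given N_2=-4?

-1.3

Under do(N_2=-4), N_2's equation is replaced by N_2=-4 for every unit. Per-unit N_3: 1, -5, 2, 4, -1. Mean = 0.2.
Observing N_2=-4 restricts to units where N_2's equation naturally yields -4: N_1 ∈ {4, 5, 7, 2}. In that subpopulation N_3 = 1, 2, 4, -1, mean 1.5.
Difference = 0.2 − 1.5 = -1.3.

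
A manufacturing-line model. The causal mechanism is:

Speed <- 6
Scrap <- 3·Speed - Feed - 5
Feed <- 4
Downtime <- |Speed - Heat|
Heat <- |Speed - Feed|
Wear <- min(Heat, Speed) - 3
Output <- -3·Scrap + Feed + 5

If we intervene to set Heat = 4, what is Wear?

The intervention breaks the incoming arrows to Heat: Heat <- |Speed - Feed| no longer applies, and Heat = 4.
Wear = min(Heat, Speed) - 3  [with Heat=4, Speed=6]  = 1

1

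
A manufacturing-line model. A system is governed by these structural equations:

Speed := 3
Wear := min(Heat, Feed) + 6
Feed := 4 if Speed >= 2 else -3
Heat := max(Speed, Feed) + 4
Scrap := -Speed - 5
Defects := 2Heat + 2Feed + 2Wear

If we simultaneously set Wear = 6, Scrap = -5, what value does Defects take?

Setting Wear = 6, Scrap = -5 by intervention discards those variables' equations.
Feed = 4 if Speed >= 2 else -3  [with Speed=3]  = 4
Heat = max(Speed, Feed) + 4  [with Speed=3, Feed=4]  = 8
Defects = 2Heat + 2Feed + 2Wear  [with Heat=8, Feed=4, Wear=6]  = 36

36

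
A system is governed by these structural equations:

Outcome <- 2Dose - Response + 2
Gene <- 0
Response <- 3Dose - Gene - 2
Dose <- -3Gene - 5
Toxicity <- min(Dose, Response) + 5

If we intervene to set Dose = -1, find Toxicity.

Under do(Dose=-1), the mechanism Dose <- -3Gene - 5 is discarded; Dose is fixed at -1.
Response = 3Dose - Gene - 2  [with Dose=-1, Gene=0]  = -5
Toxicity = min(Dose, Response) + 5  [with Dose=-1, Response=-5]  = 0

0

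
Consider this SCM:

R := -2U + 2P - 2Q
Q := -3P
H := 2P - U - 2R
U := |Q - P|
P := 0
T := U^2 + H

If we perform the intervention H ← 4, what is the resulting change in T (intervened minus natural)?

4

The intervention breaks the incoming arrows to H: H := 2P - U - 2R no longer applies, and H = 4.
Q = -3P  [with P=0]  = 0
U = |Q - P|  [with Q=0, P=0]  = 0
T = U^2 + H  [with U=0, H=4]  = 4
Without intervention: Q = -3P  [with P=0]  = 0; U = |Q - P|  [with Q=0, P=0]  = 0; R = -2U + 2P - 2Q  [with U=0, P=0, Q=0]  = 0; H = 2P - U - 2R  [with P=0, U=0, R=0]  = 0; T = U^2 + H  [with U=0, H=0]  = 0.
Change = 4 − 0 = 4.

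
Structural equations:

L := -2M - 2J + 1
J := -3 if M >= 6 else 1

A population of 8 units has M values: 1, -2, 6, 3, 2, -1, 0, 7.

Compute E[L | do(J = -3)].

Under do(J=-3), J's equation is replaced by J=-3 for every unit. Per-unit L: 5, 11, -5, 1, 3, 9, 7, -7. Mean = 3.

3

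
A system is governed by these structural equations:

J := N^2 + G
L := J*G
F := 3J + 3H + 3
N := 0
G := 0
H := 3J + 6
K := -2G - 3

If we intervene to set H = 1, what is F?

6

The intervention breaks the incoming arrows to H: H := 3J + 6 no longer applies, and H = 1.
J = N^2 + G  [with N=0, G=0]  = 0
F = 3J + 3H + 3  [with J=0, H=1]  = 6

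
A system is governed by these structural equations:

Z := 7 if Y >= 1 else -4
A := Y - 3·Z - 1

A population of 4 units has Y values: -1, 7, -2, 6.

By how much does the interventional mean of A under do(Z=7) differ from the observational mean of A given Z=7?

-4

The intervention sets Z=7 in all 4 units regardless of Y. Recomputing A per unit gives -23, -15, -24, -16; average -19.5.
E[A|Z=7] averages over only the 2 units with Z=7 (Y = 7, 6): A = -15, -16, mean -15.5.
Difference = -19.5 − (-15.5) = -4.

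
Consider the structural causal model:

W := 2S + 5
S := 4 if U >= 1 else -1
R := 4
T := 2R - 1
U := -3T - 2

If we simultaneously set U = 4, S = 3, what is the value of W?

Setting U = 4, S = 3 by intervention discards those variables' equations.
W = 2S + 5  [with S=3]  = 11

11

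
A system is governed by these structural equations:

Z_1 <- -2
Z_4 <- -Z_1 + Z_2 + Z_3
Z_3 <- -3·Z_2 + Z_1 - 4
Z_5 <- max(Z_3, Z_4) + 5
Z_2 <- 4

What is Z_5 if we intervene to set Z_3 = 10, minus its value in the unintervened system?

28

do(Z_3=10) replaces the equation Z_3 <- -3·Z_2 + Z_1 - 4 with the constant Z_3 = 10.
Z_4 = -Z_1 + Z_2 + Z_3  [with Z_1=-2, Z_2=4, Z_3=10]  = 16
Z_5 = max(Z_3, Z_4) + 5  [with Z_3=10, Z_4=16]  = 21
Without intervention: Z_3 = -3·Z_2 + Z_1 - 4  [with Z_2=4, Z_1=-2]  = -18; Z_4 = -Z_1 + Z_2 + Z_3  [with Z_1=-2, Z_2=4, Z_3=-18]  = -12; Z_5 = max(Z_3, Z_4) + 5  [with Z_3=-18, Z_4=-12]  = -7.
Change = 21 − (-7) = 28.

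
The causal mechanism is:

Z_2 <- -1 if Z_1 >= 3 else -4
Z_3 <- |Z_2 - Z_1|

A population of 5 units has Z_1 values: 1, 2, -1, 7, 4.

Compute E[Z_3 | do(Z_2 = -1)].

3.6

The intervention sets Z_2=-1 in all 5 units regardless of Z_1. Recomputing Z_3 per unit gives 2, 3, 0, 8, 5; average 3.6.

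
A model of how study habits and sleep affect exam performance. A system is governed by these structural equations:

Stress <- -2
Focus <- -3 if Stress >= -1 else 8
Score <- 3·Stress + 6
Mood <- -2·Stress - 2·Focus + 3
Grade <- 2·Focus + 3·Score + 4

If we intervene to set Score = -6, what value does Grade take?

do(Score=-6) replaces the equation Score <- 3·Stress + 6 with the constant Score = -6.
Focus = -3 if Stress >= -1 else 8  [with Stress=-2]  = 8
Grade = 2·Focus + 3·Score + 4  [with Focus=8, Score=-6]  = 2

2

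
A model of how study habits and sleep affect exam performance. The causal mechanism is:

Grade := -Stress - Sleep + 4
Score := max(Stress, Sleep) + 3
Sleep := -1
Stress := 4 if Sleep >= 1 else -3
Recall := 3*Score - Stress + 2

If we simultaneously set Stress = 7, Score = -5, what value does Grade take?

-2

Under do(Stress = 7, Score = -5), each intervened variable's structural equation is replaced by its fixed value.
Grade = -Stress - Sleep + 4  [with Stress=7, Sleep=-1]  = -2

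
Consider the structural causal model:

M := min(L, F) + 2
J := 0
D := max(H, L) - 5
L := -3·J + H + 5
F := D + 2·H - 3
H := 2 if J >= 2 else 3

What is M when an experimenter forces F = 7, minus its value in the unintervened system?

The intervention breaks the incoming arrows to F: F := D + 2·H - 3 no longer applies, and F = 7.
H = 2 if J >= 2 else 3  [with J=0]  = 3
L = -3·J + H + 5  [with J=0, H=3]  = 8
M = min(L, F) + 2  [with L=8, F=7]  = 9
Without intervention: H = 2 if J >= 2 else 3  [with J=0]  = 3; L = -3·J + H + 5  [with J=0, H=3]  = 8; D = max(H, L) - 5  [with H=3, L=8]  = 3; F = D + 2·H - 3  [with D=3, H=3]  = 6; M = min(L, F) + 2  [with L=8, F=6]  = 8.
Change = 9 − 8 = 1.

1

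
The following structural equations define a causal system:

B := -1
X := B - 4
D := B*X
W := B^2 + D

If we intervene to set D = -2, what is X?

-5

Under do(D=-2), the mechanism D := B*X is discarded; D is fixed at -2.
Since X is not a descendant of the intervened variable, it is unaffected.
X = B - 4  [with B=-1]  = -5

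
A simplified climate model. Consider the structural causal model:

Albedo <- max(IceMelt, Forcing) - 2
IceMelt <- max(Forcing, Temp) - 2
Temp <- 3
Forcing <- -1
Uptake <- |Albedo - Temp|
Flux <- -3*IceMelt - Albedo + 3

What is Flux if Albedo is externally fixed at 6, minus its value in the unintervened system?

-7

Intervening sets Albedo = 6 and removes its equation (Albedo <- max(IceMelt, Forcing) - 2).
IceMelt = max(Forcing, Temp) - 2  [with Forcing=-1, Temp=3]  = 1
Flux = -3*IceMelt - Albedo + 3  [with IceMelt=1, Albedo=6]  = -6
Without intervention: IceMelt = max(Forcing, Temp) - 2  [with Forcing=-1, Temp=3]  = 1; Albedo = max(IceMelt, Forcing) - 2  [with IceMelt=1, Forcing=-1]  = -1; Flux = -3*IceMelt - Albedo + 3  [with IceMelt=1, Albedo=-1]  = 1.
Change = -6 − 1 = -7.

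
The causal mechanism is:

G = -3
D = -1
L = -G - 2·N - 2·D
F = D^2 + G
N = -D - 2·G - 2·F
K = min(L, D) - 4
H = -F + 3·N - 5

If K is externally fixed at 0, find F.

Intervening sets K = 0 and removes its equation (K = min(L, D) - 4).
F is not downstream of the intervention, so its value is determined by the original equations.
F = D^2 + G  [with D=-1, G=-3]  = -2

-2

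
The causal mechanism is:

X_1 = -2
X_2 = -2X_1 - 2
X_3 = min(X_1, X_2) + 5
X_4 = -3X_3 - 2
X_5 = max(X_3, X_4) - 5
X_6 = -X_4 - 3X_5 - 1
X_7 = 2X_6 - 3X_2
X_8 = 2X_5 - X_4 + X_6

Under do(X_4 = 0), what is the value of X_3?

Under do(X_4=0), the mechanism X_4 = -3X_3 - 2 is discarded; X_4 is fixed at 0.
Since X_3 is not a descendant of the intervened variable, it is unaffected.
X_2 = -2X_1 - 2  [with X_1=-2]  = 2
X_3 = min(X_1, X_2) + 5  [with X_1=-2, X_2=2]  = 3

3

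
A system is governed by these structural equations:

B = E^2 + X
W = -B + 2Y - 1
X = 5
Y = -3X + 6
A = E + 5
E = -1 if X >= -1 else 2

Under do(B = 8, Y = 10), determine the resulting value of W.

11

Setting B = 8, Y = 10 by intervention discards those variables' equations.
W = -B + 2Y - 1  [with B=8, Y=10]  = 11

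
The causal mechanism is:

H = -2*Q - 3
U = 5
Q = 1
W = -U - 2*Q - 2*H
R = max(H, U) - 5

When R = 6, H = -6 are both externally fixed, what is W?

The joint intervention fixes R = 6, H = -6, removing each variable's own equation.
W = -U - 2*Q - 2*H  [with U=5, Q=1, H=-6]  = 5

5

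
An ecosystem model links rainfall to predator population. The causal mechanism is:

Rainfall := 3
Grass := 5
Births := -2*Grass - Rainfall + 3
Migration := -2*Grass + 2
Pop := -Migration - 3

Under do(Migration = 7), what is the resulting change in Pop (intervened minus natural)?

Intervening sets Migration = 7 and removes its equation (Migration := -2*Grass + 2).
Pop = -Migration - 3  [with Migration=7]  = -10
Without intervention: Migration = -2*Grass + 2  [with Grass=5]  = -8; Pop = -Migration - 3  [with Migration=-8]  = 5.
Change = -10 − 5 = -15.

-15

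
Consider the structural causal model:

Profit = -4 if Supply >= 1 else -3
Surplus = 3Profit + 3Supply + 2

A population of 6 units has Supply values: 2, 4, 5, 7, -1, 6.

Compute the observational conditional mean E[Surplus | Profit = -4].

E[Surplus|Profit=-4] averages over only the 5 units with Profit=-4 (Supply = 2, 4, 5, 7, 6): Surplus = -4, 2, 5, 11, 8, mean 4.4.

4.4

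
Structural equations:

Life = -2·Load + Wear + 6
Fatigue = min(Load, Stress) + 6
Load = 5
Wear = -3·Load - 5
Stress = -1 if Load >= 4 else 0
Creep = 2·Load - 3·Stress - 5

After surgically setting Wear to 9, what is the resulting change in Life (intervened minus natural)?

Under do(Wear=9), the mechanism Wear = -3·Load - 5 is discarded; Wear is fixed at 9.
Life = -2·Load + Wear + 6  [with Load=5, Wear=9]  = 5
Without intervention: Wear = -3·Load - 5  [with Load=5]  = -20; Life = -2·Load + Wear + 6  [with Load=5, Wear=-20]  = -24.
Change = 5 − (-24) = 29.

29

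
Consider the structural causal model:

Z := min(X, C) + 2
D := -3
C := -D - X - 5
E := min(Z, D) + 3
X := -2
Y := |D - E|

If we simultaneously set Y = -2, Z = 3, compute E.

0

Setting Y = -2, Z = 3 by intervention discards those variables' equations.
E = min(Z, D) + 3  [with Z=3, D=-3]  = 0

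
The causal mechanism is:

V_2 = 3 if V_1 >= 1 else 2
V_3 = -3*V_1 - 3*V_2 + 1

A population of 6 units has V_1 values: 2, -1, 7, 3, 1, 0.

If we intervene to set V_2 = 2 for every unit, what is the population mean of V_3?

The intervention sets V_2=2 in all 6 units regardless of V_1. Recomputing V_3 per unit gives -11, -2, -26, -14, -8, -5; average -11.

-11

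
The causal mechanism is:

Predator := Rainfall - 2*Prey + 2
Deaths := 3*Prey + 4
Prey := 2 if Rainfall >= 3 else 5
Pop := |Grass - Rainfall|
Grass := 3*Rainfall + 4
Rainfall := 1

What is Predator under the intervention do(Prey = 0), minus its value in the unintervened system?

10

The intervention breaks the incoming arrows to Prey: Prey := 2 if Rainfall >= 3 else 5 no longer applies, and Prey = 0.
Predator = Rainfall - 2*Prey + 2  [with Rainfall=1, Prey=0]  = 3
Without intervention: Prey = 2 if Rainfall >= 3 else 5  [with Rainfall=1]  = 5; Predator = Rainfall - 2*Prey + 2  [with Rainfall=1, Prey=5]  = -7.
Change = 3 − (-7) = 10.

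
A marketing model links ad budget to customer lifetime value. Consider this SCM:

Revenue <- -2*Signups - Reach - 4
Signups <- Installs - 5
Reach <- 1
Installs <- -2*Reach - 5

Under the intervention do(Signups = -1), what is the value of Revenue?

-3

The intervention breaks the incoming arrows to Signups: Signups <- Installs - 5 no longer applies, and Signups = -1.
Revenue = -2*Signups - Reach - 4  [with Signups=-1, Reach=1]  = -3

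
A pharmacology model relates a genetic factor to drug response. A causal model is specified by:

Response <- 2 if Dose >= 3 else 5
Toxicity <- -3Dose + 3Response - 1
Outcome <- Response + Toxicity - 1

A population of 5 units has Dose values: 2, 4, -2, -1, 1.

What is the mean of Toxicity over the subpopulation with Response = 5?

Observing Response=5 restricts to units where Response's equation naturally yields 5: Dose ∈ {2, -2, -1, 1}. In that subpopulation Toxicity = 8, 20, 17, 11, mean 14.

14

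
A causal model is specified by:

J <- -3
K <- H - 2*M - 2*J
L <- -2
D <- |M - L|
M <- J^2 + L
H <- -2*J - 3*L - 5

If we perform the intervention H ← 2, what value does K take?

-6

The intervention breaks the incoming arrows to H: H <- -2*J - 3*L - 5 no longer applies, and H = 2.
M = J^2 + L  [with J=-3, L=-2]  = 7
K = H - 2*M - 2*J  [with H=2, M=7, J=-3]  = -6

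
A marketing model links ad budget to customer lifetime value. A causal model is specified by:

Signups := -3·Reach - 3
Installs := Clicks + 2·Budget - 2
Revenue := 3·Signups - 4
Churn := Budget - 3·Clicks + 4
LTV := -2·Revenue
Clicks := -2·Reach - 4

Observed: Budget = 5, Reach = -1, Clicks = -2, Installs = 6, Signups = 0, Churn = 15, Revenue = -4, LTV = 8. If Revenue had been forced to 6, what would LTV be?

do(Revenue=6) replaces the equation Revenue := 3·Signups - 4 with the constant Revenue = 6.
LTV = -2·Revenue  [with Revenue=6]  = -12

-12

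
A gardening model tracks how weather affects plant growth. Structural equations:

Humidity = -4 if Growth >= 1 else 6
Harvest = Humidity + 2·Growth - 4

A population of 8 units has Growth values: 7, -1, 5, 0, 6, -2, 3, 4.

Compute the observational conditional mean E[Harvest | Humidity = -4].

2

Conditioning on Humidity=-4 selects the 5 unit(s) with Growth ∈ {7, 5, 6, 3, 4}. Their Harvest values: 6, 2, 4, -2, 0. Mean = 2.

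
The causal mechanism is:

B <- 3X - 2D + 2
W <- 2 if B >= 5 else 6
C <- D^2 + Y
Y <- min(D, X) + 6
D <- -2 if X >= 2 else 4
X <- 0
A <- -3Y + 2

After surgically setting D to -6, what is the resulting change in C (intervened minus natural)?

14

Under do(D=-6), the mechanism D <- -2 if X >= 2 else 4 is discarded; D is fixed at -6.
Y = min(D, X) + 6  [with D=-6, X=0]  = 0
C = D^2 + Y  [with D=-6, Y=0]  = 36
Without intervention: D = -2 if X >= 2 else 4  [with X=0]  = 4; Y = min(D, X) + 6  [with D=4, X=0]  = 6; C = D^2 + Y  [with D=4, Y=6]  = 22.
Change = 36 − 22 = 14.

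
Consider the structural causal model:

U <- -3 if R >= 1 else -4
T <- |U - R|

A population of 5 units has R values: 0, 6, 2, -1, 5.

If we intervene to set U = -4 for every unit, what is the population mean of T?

6.4

The intervention sets U=-4 in all 5 units regardless of R. Recomputing T per unit gives 4, 10, 6, 3, 9; average 6.4.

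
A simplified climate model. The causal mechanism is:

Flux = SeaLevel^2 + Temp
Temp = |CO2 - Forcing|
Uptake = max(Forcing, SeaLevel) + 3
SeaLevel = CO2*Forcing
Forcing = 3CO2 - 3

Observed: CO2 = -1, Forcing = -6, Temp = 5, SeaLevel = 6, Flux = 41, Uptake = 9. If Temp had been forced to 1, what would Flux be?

37

do(Temp=1) replaces the equation Temp = |CO2 - Forcing| with the constant Temp = 1.
Forcing = 3CO2 - 3  [with CO2=-1]  = -6
SeaLevel = CO2*Forcing  [with CO2=-1, Forcing=-6]  = 6
Flux = SeaLevel^2 + Temp  [with SeaLevel=6, Temp=1]  = 37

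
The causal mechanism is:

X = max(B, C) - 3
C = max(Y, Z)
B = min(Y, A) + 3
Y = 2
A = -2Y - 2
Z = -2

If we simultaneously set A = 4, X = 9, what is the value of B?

Setting A = 4, X = 9 by intervention discards those variables' equations.
B = min(Y, A) + 3  [with Y=2, A=4]  = 5

5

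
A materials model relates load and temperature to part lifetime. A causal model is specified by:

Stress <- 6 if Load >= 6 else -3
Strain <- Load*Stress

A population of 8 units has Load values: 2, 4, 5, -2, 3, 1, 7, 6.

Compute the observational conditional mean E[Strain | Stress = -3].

-6.5

E[Strain|Stress=-3] averages over only the 6 units with Stress=-3 (Load = 2, 4, 5, -2, 3, 1): Strain = -6, -12, -15, 6, -9, -3, mean -6.5.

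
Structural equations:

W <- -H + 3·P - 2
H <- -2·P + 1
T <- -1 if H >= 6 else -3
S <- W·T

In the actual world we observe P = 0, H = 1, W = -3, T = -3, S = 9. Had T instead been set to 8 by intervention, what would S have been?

Intervening sets T = 8 and removes its equation (T <- -1 if H >= 6 else -3).
H = -2·P + 1  [with P=0]  = 1
W = -H + 3·P - 2  [with H=1, P=0]  = -3
S = W·T  [with W=-3, T=8]  = -24

-24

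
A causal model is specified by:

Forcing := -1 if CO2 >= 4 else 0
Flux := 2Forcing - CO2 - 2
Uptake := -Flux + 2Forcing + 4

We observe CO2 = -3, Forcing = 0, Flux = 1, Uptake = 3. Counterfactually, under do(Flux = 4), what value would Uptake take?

0

The intervention breaks the incoming arrows to Flux: Flux := 2Forcing - CO2 - 2 no longer applies, and Flux = 4.
Forcing = -1 if CO2 >= 4 else 0  [with CO2=-3]  = 0
Uptake = -Flux + 2Forcing + 4  [with Flux=4, Forcing=0]  = 0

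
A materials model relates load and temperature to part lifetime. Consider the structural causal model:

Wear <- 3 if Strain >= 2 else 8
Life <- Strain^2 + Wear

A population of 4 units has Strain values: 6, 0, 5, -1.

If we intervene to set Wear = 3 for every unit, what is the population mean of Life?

do(Wear=3) breaks Wear's dependence on Strain. With Wear=3 fixed, Life across the units is 39, 3, 28, 4, mean 18.5.

18.5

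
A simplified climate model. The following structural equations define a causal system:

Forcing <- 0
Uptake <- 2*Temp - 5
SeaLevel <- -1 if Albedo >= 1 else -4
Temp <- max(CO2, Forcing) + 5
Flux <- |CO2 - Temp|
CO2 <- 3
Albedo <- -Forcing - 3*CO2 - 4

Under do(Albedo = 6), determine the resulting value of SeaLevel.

Intervening sets Albedo = 6 and removes its equation (Albedo <- -Forcing - 3*CO2 - 4).
SeaLevel = -1 if Albedo >= 1 else -4  [with Albedo=6]  = -1

-1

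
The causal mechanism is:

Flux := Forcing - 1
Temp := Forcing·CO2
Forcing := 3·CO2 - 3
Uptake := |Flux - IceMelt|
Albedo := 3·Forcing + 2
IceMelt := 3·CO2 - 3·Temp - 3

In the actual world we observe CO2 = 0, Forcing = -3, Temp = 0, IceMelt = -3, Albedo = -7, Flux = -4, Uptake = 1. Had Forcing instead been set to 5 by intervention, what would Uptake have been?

Under do(Forcing=5), the mechanism Forcing := 3·CO2 - 3 is discarded; Forcing is fixed at 5.
Temp = Forcing·CO2  [with Forcing=5, CO2=0]  = 0
IceMelt = 3·CO2 - 3·Temp - 3  [with CO2=0, Temp=0]  = -3
Flux = Forcing - 1  [with Forcing=5]  = 4
Uptake = |Flux - IceMelt|  [with Flux=4, IceMelt=-3]  = 7

7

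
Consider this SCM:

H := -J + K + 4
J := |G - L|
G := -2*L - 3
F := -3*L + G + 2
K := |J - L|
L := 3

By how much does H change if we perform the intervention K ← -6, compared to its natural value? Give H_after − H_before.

-15

The intervention breaks the incoming arrows to K: K := |J - L| no longer applies, and K = -6.
G = -2*L - 3  [with L=3]  = -9
J = |G - L|  [with G=-9, L=3]  = 12
H = -J + K + 4  [with J=12, K=-6]  = -14
Without intervention: G = -2*L - 3  [with L=3]  = -9; J = |G - L|  [with G=-9, L=3]  = 12; K = |J - L|  [with J=12, L=3]  = 9; H = -J + K + 4  [with J=12, K=9]  = 1.
Change = -14 − 1 = -15.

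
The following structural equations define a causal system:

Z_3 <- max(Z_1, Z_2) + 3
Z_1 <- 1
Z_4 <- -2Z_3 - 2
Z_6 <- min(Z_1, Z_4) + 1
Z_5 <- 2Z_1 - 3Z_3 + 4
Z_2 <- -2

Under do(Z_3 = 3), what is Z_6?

The intervention breaks the incoming arrows to Z_3: Z_3 <- max(Z_1, Z_2) + 3 no longer applies, and Z_3 = 3.
Z_4 = -2Z_3 - 2  [with Z_3=3]  = -8
Z_6 = min(Z_1, Z_4) + 1  [with Z_1=1, Z_4=-8]  = -7

-7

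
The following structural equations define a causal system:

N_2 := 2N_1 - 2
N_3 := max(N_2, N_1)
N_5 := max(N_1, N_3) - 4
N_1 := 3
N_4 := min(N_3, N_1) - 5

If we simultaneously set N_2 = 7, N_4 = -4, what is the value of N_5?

Setting N_2 = 7, N_4 = -4 by intervention discards those variables' equations.
N_3 = max(N_2, N_1)  [with N_2=7, N_1=3]  = 7
N_5 = max(N_1, N_3) - 4  [with N_1=3, N_3=7]  = 3

3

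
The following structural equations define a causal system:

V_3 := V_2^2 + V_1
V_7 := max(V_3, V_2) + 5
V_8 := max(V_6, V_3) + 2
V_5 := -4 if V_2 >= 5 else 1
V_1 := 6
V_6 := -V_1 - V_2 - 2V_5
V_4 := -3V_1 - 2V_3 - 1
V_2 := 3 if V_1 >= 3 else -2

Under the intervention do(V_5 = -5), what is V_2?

Under do(V_5=-5), the mechanism V_5 := -4 if V_2 >= 5 else 1 is discarded; V_5 is fixed at -5.
No directed path runs from V_5 to V_2, so V_2 keeps its natural value.
V_2 = 3 if V_1 >= 3 else -2  [with V_1=6]  = 3

3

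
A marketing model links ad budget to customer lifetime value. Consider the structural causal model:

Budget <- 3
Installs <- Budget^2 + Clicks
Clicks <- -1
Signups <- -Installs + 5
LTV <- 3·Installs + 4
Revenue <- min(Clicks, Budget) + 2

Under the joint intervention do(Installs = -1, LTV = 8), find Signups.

Setting Installs = -1, LTV = 8 by intervention discards those variables' equations.
Signups = -Installs + 5  [with Installs=-1]  = 6

6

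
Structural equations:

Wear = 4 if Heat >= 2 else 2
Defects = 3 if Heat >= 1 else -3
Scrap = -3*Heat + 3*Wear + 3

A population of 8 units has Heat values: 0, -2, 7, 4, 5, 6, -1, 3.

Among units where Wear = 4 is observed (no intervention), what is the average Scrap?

0

E[Scrap|Wear=4] averages over only the 5 units with Wear=4 (Heat = 7, 4, 5, 6, 3): Scrap = -6, 3, 0, -3, 6, mean 0.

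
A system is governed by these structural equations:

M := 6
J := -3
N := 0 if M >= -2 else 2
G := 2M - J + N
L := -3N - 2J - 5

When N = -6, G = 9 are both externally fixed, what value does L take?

19

Setting N = -6, G = 9 by intervention discards those variables' equations.
L = -3N - 2J - 5  [with N=-6, J=-3]  = 19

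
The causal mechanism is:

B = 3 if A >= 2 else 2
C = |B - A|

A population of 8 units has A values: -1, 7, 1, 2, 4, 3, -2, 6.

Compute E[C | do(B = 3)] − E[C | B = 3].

Under do(B=3), B's equation is replaced by B=3 for every unit. Per-unit C: 4, 4, 2, 1, 1, 0, 5, 3. Mean = 2.5.
E[C|B=3] averages over only the 5 units with B=3 (A = 7, 2, 4, 3, 6): C = 4, 1, 1, 0, 3, mean 1.8.
Difference = 2.5 − 1.8 = 0.7.

0.7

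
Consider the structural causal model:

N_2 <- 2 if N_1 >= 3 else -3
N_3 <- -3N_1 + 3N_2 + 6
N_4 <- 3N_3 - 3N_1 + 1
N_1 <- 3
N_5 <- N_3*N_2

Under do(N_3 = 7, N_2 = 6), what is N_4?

13

The joint intervention fixes N_3 = 7, N_2 = 6, removing each variable's own equation.
N_4 = 3N_3 - 3N_1 + 1  [with N_3=7, N_1=3]  = 13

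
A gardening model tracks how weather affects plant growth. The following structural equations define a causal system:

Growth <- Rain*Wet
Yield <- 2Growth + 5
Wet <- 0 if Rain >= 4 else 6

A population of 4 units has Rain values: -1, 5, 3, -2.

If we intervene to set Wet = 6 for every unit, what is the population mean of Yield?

Every unit gets Wet=6 under the intervention. Yield values become -7, 65, 41, -19; E[Yield|do(Wet=6)] = 20.

20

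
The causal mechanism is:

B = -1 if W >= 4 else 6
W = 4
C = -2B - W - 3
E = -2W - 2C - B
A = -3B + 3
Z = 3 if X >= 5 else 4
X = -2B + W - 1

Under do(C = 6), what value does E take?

-19

The intervention breaks the incoming arrows to C: C = -2B - W - 3 no longer applies, and C = 6.
B = -1 if W >= 4 else 6  [with W=4]  = -1
E = -2W - 2C - B  [with W=4, C=6, B=-1]  = -19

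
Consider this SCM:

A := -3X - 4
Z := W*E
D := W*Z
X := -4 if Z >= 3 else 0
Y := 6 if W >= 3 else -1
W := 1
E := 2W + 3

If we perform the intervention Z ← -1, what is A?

-4

The intervention breaks the incoming arrows to Z: Z := W*E no longer applies, and Z = -1.
X = -4 if Z >= 3 else 0  [with Z=-1]  = 0
A = -3X - 4  [with X=0]  = -4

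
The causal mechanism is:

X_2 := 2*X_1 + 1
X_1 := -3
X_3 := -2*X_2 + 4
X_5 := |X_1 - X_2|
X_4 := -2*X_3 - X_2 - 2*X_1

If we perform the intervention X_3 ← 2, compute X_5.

2

do(X_3=2) replaces the equation X_3 := -2*X_2 + 4 with the constant X_3 = 2.
X_5 is not downstream of the intervention, so its value is determined by the original equations.
X_2 = 2*X_1 + 1  [with X_1=-3]  = -5
X_5 = |X_1 - X_2|  [with X_1=-3, X_2=-5]  = 2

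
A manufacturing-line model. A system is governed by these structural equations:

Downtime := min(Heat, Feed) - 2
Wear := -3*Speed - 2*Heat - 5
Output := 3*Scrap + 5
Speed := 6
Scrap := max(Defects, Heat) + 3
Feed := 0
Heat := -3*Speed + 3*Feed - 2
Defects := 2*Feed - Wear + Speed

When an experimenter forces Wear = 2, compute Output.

26

The intervention breaks the incoming arrows to Wear: Wear := -3*Speed - 2*Heat - 5 no longer applies, and Wear = 2.
Heat = -3*Speed + 3*Feed - 2  [with Speed=6, Feed=0]  = -20
Defects = 2*Feed - Wear + Speed  [with Feed=0, Wear=2, Speed=6]  = 4
Scrap = max(Defects, Heat) + 3  [with Defects=4, Heat=-20]  = 7
Output = 3*Scrap + 5  [with Scrap=7]  = 26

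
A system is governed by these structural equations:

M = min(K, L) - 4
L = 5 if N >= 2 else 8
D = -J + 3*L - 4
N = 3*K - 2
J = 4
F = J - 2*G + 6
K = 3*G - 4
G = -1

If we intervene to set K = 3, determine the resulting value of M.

do(K=3) replaces the equation K = 3*G - 4 with the constant K = 3.
N = 3*K - 2  [with K=3]  = 7
L = 5 if N >= 2 else 8  [with N=7]  = 5
M = min(K, L) - 4  [with K=3, L=5]  = -1

-1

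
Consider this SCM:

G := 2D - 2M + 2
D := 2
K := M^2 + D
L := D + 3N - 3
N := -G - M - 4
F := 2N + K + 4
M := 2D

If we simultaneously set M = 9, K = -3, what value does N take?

-1

Under do(M = 9, K = -3), each intervened variable's structural equation is replaced by its fixed value.
G = 2D - 2M + 2  [with D=2, M=9]  = -12
N = -G - M - 4  [with G=-12, M=9]  = -1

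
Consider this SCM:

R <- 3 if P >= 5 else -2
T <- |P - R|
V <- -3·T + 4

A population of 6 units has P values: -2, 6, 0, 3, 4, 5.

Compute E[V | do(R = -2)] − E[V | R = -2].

The intervention sets R=-2 in all 6 units regardless of P. Recomputing V per unit gives 4, -20, -2, -11, -14, -17; average -10.
Observing R=-2 restricts to units where R's equation naturally yields -2: P ∈ {-2, 0, 3, 4}. In that subpopulation V = 4, -2, -11, -14, mean -5.75.
Difference = -10 − (-5.75) = -4.25.

-4.25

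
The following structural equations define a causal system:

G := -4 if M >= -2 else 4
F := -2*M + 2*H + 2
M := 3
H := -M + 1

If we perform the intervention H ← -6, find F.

-16

The intervention breaks the incoming arrows to H: H := -M + 1 no longer applies, and H = -6.
F = -2*M + 2*H + 2  [with M=3, H=-6]  = -16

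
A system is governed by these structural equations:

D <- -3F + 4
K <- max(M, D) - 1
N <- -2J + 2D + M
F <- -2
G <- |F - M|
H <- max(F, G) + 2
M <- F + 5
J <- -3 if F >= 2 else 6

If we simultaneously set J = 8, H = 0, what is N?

7

Setting J = 8, H = 0 by intervention discards those variables' equations.
M = F + 5  [with F=-2]  = 3
D = -3F + 4  [with F=-2]  = 10
N = -2J + 2D + M  [with J=8, D=10, M=3]  = 7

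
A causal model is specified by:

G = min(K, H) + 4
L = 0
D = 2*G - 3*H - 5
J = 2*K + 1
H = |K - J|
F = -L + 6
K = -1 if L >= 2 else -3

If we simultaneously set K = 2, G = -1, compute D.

Setting K = 2, G = -1 by intervention discards those variables' equations.
J = 2*K + 1  [with K=2]  = 5
H = |K - J|  [with K=2, J=5]  = 3
D = 2*G - 3*H - 5  [with G=-1, H=3]  = -16

-16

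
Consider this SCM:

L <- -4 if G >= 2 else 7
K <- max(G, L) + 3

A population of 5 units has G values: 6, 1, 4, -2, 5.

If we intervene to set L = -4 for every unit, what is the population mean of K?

do(L=-4) breaks L's dependence on G. With L=-4 fixed, K across the units is 9, 4, 7, 1, 8, mean 5.8.

5.8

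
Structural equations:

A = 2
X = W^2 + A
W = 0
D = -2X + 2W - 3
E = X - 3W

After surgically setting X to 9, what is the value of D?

do(X=9) replaces the equation X = W^2 + A with the constant X = 9.
D = -2X + 2W - 3  [with X=9, W=0]  = -21

-21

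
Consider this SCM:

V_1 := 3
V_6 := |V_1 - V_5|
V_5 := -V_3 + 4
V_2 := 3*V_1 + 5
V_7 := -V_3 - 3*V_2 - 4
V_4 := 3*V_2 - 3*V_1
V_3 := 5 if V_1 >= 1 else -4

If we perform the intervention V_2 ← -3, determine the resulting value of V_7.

0

Under do(V_2=-3), the mechanism V_2 := 3*V_1 + 5 is discarded; V_2 is fixed at -3.
V_3 = 5 if V_1 >= 1 else -4  [with V_1=3]  = 5
V_7 = -V_3 - 3*V_2 - 4  [with V_3=5, V_2=-3]  = 0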